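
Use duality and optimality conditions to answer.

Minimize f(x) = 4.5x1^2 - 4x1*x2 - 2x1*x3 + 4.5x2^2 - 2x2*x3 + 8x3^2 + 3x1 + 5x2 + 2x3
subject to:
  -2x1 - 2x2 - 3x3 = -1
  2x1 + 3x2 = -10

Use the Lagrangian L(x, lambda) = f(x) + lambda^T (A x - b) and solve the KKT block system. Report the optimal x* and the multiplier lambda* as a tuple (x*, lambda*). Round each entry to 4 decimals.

Form the Lagrangian:
  L(x, lambda) = (1/2) x^T Q x + c^T x + lambda^T (A x - b)
Stationarity (grad_x L = 0): Q x + c + A^T lambda = 0.
Primal feasibility: A x = b.

This gives the KKT block system:
  [ Q   A^T ] [ x     ]   [-c ]
  [ A    0  ] [ lambda ] = [ b ]

Solving the linear system:
  x*      = (-1.0445, -2.637, 2.7877)
  lambda* = (17.9886, 18.7025)
  f(x*)   = 97.1351

x* = (-1.0445, -2.637, 2.7877), lambda* = (17.9886, 18.7025)


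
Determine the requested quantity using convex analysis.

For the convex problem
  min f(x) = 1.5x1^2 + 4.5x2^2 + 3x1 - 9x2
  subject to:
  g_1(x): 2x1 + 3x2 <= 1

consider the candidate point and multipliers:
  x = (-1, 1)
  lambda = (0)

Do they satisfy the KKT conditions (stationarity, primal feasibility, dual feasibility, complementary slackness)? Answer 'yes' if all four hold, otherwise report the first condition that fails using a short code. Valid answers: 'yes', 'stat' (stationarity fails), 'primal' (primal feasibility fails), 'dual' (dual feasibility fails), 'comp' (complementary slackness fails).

Gradient of f: grad f(x) = Q x + c = (0, 0)
Constraint values g_i(x) = a_i^T x - b_i:
  g_1((-1, 1)) = 0
Stationarity residual: grad f(x) + sum_i lambda_i a_i = (0, 0)
  -> stationarity OK
Primal feasibility (all g_i <= 0): OK
Dual feasibility (all lambda_i >= 0): OK
Complementary slackness (lambda_i * g_i(x) = 0 for all i): OK

Verdict: yes, KKT holds.

yes


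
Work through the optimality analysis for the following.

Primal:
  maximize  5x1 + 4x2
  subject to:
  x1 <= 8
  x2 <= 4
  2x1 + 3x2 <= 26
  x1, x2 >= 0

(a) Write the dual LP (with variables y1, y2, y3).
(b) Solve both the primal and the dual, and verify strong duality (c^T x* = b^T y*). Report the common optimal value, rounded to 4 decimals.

The standard primal-dual pair for 'max c^T x s.t. A x <= b, x >= 0' is:
  Dual:  min b^T y  s.t.  A^T y >= c,  y >= 0.

So the dual LP is:
  minimize  8y1 + 4y2 + 26y3
  subject to:
    y1 + 2y3 >= 5
    y2 + 3y3 >= 4
    y1, y2, y3 >= 0

Solving the primal: x* = (8, 3.3333).
  primal value c^T x* = 53.3333.
Solving the dual: y* = (2.3333, 0, 1.3333).
  dual value b^T y* = 53.3333.
Strong duality: c^T x* = b^T y*. Confirmed.

53.3333


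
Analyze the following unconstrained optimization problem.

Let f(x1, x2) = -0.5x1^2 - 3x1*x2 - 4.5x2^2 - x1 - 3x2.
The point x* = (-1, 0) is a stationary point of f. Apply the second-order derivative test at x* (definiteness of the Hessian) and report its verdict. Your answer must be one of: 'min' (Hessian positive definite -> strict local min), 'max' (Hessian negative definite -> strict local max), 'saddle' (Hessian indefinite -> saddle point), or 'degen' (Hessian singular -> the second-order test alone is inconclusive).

Compute the Hessian H = grad^2 f:
  H = [[-1, -3], [-3, -9]]
Verify stationarity: grad f(x*) = H x* + g = (0, 0).
Eigenvalues of H: -10, 0.
H has a zero eigenvalue (singular; negative semidefinite but not definite), so H is neither positive definite, negative definite, nor indefinite. The second-order test alone is inconclusive -> degen.
(Indeed, f is constant along the null direction of H through x*, so x* is not a strict local extremum.)

degen


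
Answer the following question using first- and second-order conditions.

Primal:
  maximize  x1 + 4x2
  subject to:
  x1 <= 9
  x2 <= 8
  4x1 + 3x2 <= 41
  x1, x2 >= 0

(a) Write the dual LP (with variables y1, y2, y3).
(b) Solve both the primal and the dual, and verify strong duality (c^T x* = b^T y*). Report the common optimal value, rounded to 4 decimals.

The standard primal-dual pair for 'max c^T x s.t. A x <= b, x >= 0' is:
  Dual:  min b^T y  s.t.  A^T y >= c,  y >= 0.

So the dual LP is:
  minimize  9y1 + 8y2 + 41y3
  subject to:
    y1 + 4y3 >= 1
    y2 + 3y3 >= 4
    y1, y2, y3 >= 0

Solving the primal: x* = (4.25, 8).
  primal value c^T x* = 36.25.
Solving the dual: y* = (0, 3.25, 0.25).
  dual value b^T y* = 36.25.
Strong duality: c^T x* = b^T y*. Confirmed.

36.25


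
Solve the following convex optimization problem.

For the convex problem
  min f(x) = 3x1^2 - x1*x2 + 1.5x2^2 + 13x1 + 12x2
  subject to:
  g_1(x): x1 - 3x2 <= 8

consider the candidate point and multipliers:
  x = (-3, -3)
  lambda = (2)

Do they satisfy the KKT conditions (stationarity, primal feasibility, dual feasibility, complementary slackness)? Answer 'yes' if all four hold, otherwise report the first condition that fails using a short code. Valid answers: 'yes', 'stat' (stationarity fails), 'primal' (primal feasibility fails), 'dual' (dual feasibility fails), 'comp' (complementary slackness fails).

Gradient of f: grad f(x) = Q x + c = (-2, 6)
Constraint values g_i(x) = a_i^T x - b_i:
  g_1((-3, -3)) = -2
Stationarity residual: grad f(x) + sum_i lambda_i a_i = (0, 0)
  -> stationarity OK
Primal feasibility (all g_i <= 0): OK
Dual feasibility (all lambda_i >= 0): OK
Complementary slackness (lambda_i * g_i(x) = 0 for all i): FAILS

Verdict: the first failing condition is complementary_slackness -> comp.

comp


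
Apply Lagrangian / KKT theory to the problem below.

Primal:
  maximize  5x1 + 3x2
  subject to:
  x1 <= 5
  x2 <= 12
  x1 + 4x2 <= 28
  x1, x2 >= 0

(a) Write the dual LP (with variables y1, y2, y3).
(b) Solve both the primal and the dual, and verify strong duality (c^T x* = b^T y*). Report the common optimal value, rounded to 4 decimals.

The standard primal-dual pair for 'max c^T x s.t. A x <= b, x >= 0' is:
  Dual:  min b^T y  s.t.  A^T y >= c,  y >= 0.

So the dual LP is:
  minimize  5y1 + 12y2 + 28y3
  subject to:
    y1 + y3 >= 5
    y2 + 4y3 >= 3
    y1, y2, y3 >= 0

Solving the primal: x* = (5, 5.75).
  primal value c^T x* = 42.25.
Solving the dual: y* = (4.25, 0, 0.75).
  dual value b^T y* = 42.25.
Strong duality: c^T x* = b^T y*. Confirmed.

42.25


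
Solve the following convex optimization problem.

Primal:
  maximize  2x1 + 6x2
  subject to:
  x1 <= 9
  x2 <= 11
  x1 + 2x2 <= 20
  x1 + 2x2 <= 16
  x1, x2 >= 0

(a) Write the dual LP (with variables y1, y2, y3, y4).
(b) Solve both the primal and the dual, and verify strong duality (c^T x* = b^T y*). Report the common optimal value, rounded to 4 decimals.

The standard primal-dual pair for 'max c^T x s.t. A x <= b, x >= 0' is:
  Dual:  min b^T y  s.t.  A^T y >= c,  y >= 0.

So the dual LP is:
  minimize  9y1 + 11y2 + 20y3 + 16y4
  subject to:
    y1 + y3 + y4 >= 2
    y2 + 2y3 + 2y4 >= 6
    y1, y2, y3, y4 >= 0

Solving the primal: x* = (0, 8).
  primal value c^T x* = 48.
Solving the dual: y* = (0, 0, 0, 3).
  dual value b^T y* = 48.
Strong duality: c^T x* = b^T y*. Confirmed.

48


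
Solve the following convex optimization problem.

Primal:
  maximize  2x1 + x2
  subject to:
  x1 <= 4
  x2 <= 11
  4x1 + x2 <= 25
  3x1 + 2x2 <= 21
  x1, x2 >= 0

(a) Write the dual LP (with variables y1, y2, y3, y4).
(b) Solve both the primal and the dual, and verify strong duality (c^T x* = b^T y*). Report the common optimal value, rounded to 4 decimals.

The standard primal-dual pair for 'max c^T x s.t. A x <= b, x >= 0' is:
  Dual:  min b^T y  s.t.  A^T y >= c,  y >= 0.

So the dual LP is:
  minimize  4y1 + 11y2 + 25y3 + 21y4
  subject to:
    y1 + 4y3 + 3y4 >= 2
    y2 + y3 + 2y4 >= 1
    y1, y2, y3, y4 >= 0

Solving the primal: x* = (4, 4.5).
  primal value c^T x* = 12.5.
Solving the dual: y* = (0.5, 0, 0, 0.5).
  dual value b^T y* = 12.5.
Strong duality: c^T x* = b^T y*. Confirmed.

12.5


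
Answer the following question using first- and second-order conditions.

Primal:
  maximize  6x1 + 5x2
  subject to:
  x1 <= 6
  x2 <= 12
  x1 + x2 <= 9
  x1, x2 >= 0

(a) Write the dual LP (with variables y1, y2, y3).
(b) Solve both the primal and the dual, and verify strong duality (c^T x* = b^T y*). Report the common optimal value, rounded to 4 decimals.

The standard primal-dual pair for 'max c^T x s.t. A x <= b, x >= 0' is:
  Dual:  min b^T y  s.t.  A^T y >= c,  y >= 0.

So the dual LP is:
  minimize  6y1 + 12y2 + 9y3
  subject to:
    y1 + y3 >= 6
    y2 + y3 >= 5
    y1, y2, y3 >= 0

Solving the primal: x* = (6, 3).
  primal value c^T x* = 51.
Solving the dual: y* = (1, 0, 5).
  dual value b^T y* = 51.
Strong duality: c^T x* = b^T y*. Confirmed.

51


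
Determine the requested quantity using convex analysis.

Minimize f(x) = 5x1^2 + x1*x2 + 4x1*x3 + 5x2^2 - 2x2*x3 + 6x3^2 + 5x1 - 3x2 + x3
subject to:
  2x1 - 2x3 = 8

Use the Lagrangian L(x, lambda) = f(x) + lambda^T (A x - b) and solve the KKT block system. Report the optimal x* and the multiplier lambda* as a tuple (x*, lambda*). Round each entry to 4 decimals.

Form the Lagrangian:
  L(x, lambda) = (1/2) x^T Q x + c^T x + lambda^T (A x - b)
Stationarity (grad_x L = 0): Q x + c + A^T lambda = 0.
Primal feasibility: A x = b.

This gives the KKT block system:
  [ Q   A^T ] [ x     ]   [-c ]
  [ A    0  ] [ lambda ] = [ b ]

Solving the linear system:
  x*      = (1.9231, -0.3077, -2.0769)
  lambda* = (-7.8077)
  f(x*)   = 35.4615

x* = (1.9231, -0.3077, -2.0769), lambda* = (-7.8077)


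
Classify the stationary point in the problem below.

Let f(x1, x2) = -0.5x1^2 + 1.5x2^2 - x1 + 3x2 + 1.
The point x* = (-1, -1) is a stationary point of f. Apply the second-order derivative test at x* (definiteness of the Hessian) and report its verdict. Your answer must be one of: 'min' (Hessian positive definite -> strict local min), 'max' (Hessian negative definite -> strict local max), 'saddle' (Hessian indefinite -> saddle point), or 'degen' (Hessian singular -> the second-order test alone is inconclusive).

Compute the Hessian H = grad^2 f:
  H = [[-1, 0], [0, 3]]
Verify stationarity: grad f(x*) = H x* + g = (0, 0).
Eigenvalues of H: -1, 3.
Eigenvalues have mixed signs, so H is indefinite -> x* is a saddle point.

saddle


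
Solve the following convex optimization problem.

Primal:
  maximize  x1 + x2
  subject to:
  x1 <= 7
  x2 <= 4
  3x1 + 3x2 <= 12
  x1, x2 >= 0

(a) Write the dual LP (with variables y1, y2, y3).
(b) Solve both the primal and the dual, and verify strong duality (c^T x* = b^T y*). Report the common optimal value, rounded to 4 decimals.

The standard primal-dual pair for 'max c^T x s.t. A x <= b, x >= 0' is:
  Dual:  min b^T y  s.t.  A^T y >= c,  y >= 0.

So the dual LP is:
  minimize  7y1 + 4y2 + 12y3
  subject to:
    y1 + 3y3 >= 1
    y2 + 3y3 >= 1
    y1, y2, y3 >= 0

Solving the primal: x* = (4, 0).
  primal value c^T x* = 4.
Solving the dual: y* = (0, 0, 0.3333).
  dual value b^T y* = 4.
Strong duality: c^T x* = b^T y*. Confirmed.

4


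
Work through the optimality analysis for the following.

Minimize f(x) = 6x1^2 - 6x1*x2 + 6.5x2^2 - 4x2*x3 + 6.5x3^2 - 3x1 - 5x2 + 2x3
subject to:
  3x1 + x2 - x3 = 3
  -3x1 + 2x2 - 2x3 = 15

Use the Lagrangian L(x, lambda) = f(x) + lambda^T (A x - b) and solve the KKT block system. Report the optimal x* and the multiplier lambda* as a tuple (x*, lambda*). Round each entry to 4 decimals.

Form the Lagrangian:
  L(x, lambda) = (1/2) x^T Q x + c^T x + lambda^T (A x - b)
Stationarity (grad_x L = 0): Q x + c + A^T lambda = 0.
Primal feasibility: A x = b.

This gives the KKT block system:
  [ Q   A^T ] [ x     ]   [-c ]
  [ A    0  ] [ lambda ] = [ b ]

Solving the linear system:
  x*      = (-1, 2.8333, -3.1667)
  lambda* = (-9.7222, -20.3889)
  f(x*)   = 158.75

x* = (-1, 2.8333, -3.1667), lambda* = (-9.7222, -20.3889)


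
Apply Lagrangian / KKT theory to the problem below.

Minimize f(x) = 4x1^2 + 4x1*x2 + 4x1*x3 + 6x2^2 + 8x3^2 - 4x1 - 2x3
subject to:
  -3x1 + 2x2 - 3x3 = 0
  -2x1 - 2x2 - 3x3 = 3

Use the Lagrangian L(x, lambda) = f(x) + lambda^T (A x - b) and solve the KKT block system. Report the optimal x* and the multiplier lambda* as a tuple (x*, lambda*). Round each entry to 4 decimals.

Form the Lagrangian:
  L(x, lambda) = (1/2) x^T Q x + c^T x + lambda^T (A x - b)
Stationarity (grad_x L = 0): Q x + c + A^T lambda = 0.
Primal feasibility: A x = b.

This gives the KKT block system:
  [ Q   A^T ] [ x     ]   [-c ]
  [ A    0  ] [ lambda ] = [ b ]

Solving the linear system:
  x*      = (0.192, -0.702, -0.66)
  lambda* = (-0.0512, -3.8793)
  f(x*)   = 6.0951

x* = (0.192, -0.702, -0.66), lambda* = (-0.0512, -3.8793)


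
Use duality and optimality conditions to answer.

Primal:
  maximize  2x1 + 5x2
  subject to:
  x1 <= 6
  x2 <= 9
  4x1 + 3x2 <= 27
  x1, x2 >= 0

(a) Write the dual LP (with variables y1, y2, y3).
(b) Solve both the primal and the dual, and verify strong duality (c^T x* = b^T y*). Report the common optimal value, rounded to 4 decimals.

The standard primal-dual pair for 'max c^T x s.t. A x <= b, x >= 0' is:
  Dual:  min b^T y  s.t.  A^T y >= c,  y >= 0.

So the dual LP is:
  minimize  6y1 + 9y2 + 27y3
  subject to:
    y1 + 4y3 >= 2
    y2 + 3y3 >= 5
    y1, y2, y3 >= 0

Solving the primal: x* = (0, 9).
  primal value c^T x* = 45.
Solving the dual: y* = (0, 0, 1.6667).
  dual value b^T y* = 45.
Strong duality: c^T x* = b^T y*. Confirmed.

45


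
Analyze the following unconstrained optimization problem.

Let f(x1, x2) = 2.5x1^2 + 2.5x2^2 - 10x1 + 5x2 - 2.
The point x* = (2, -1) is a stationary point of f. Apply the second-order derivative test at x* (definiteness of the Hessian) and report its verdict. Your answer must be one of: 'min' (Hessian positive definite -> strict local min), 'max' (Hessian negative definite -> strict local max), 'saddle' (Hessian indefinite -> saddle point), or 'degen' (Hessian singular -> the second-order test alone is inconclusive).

Compute the Hessian H = grad^2 f:
  H = [[5, 0], [0, 5]]
Verify stationarity: grad f(x*) = H x* + g = (0, 0).
Eigenvalues of H: 5, 5.
Both eigenvalues > 0, so H is positive definite -> x* is a strict local min.

min


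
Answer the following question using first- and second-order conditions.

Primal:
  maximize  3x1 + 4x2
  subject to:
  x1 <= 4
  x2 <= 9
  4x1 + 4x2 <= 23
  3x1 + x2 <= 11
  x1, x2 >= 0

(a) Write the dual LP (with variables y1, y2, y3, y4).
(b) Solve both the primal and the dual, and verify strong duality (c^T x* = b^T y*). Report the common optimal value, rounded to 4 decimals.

The standard primal-dual pair for 'max c^T x s.t. A x <= b, x >= 0' is:
  Dual:  min b^T y  s.t.  A^T y >= c,  y >= 0.

So the dual LP is:
  minimize  4y1 + 9y2 + 23y3 + 11y4
  subject to:
    y1 + 4y3 + 3y4 >= 3
    y2 + 4y3 + y4 >= 4
    y1, y2, y3, y4 >= 0

Solving the primal: x* = (0, 5.75).
  primal value c^T x* = 23.
Solving the dual: y* = (0, 0, 1, 0).
  dual value b^T y* = 23.
Strong duality: c^T x* = b^T y*. Confirmed.

23


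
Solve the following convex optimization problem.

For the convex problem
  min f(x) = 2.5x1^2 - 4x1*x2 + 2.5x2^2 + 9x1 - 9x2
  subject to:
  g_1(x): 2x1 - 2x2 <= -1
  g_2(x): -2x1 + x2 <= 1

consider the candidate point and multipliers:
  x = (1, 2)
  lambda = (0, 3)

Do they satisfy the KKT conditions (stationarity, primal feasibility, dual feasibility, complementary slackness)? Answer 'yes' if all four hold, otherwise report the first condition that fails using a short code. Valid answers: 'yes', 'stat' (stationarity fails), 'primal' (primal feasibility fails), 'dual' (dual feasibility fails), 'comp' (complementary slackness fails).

Gradient of f: grad f(x) = Q x + c = (6, -3)
Constraint values g_i(x) = a_i^T x - b_i:
  g_1((1, 2)) = -1
  g_2((1, 2)) = -1
Stationarity residual: grad f(x) + sum_i lambda_i a_i = (0, 0)
  -> stationarity OK
Primal feasibility (all g_i <= 0): OK
Dual feasibility (all lambda_i >= 0): OK
Complementary slackness (lambda_i * g_i(x) = 0 for all i): FAILS

Verdict: the first failing condition is complementary_slackness -> comp.

comp


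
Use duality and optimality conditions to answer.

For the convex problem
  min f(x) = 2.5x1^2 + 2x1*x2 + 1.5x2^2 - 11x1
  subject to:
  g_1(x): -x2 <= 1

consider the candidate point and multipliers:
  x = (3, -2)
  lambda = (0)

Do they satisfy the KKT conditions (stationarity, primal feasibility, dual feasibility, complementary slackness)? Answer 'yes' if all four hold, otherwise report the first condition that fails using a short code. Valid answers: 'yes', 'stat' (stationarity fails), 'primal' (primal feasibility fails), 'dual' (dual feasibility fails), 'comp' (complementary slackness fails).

Gradient of f: grad f(x) = Q x + c = (0, 0)
Constraint values g_i(x) = a_i^T x - b_i:
  g_1((3, -2)) = 1
Stationarity residual: grad f(x) + sum_i lambda_i a_i = (0, 0)
  -> stationarity OK
Primal feasibility (all g_i <= 0): FAILS
Dual feasibility (all lambda_i >= 0): OK
Complementary slackness (lambda_i * g_i(x) = 0 for all i): OK

Verdict: the first failing condition is primal_feasibility -> primal.

primal


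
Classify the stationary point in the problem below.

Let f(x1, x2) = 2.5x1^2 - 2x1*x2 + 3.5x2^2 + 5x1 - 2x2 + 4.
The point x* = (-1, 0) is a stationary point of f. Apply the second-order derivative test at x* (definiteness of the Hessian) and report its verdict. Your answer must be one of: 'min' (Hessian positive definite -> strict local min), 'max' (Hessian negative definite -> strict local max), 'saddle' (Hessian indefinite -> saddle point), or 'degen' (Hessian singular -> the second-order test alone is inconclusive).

Compute the Hessian H = grad^2 f:
  H = [[5, -2], [-2, 7]]
Verify stationarity: grad f(x*) = H x* + g = (0, 0).
Eigenvalues of H: 3.7639, 8.2361.
Both eigenvalues > 0, so H is positive definite -> x* is a strict local min.

min


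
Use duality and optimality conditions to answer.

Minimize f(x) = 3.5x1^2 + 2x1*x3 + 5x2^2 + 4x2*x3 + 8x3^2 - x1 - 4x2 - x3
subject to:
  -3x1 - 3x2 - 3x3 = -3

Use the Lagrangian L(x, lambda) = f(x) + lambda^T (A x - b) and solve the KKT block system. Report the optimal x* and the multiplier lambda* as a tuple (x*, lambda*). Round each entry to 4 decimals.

Form the Lagrangian:
  L(x, lambda) = (1/2) x^T Q x + c^T x + lambda^T (A x - b)
Stationarity (grad_x L = 0): Q x + c + A^T lambda = 0.
Primal feasibility: A x = b.

This gives the KKT block system:
  [ Q   A^T ] [ x     ]   [-c ]
  [ A    0  ] [ lambda ] = [ b ]

Solving the linear system:
  x*      = (0.4215, 0.5992, -0.0207)
  lambda* = (0.6364)
  f(x*)   = -0.4442

x* = (0.4215, 0.5992, -0.0207), lambda* = (0.6364)


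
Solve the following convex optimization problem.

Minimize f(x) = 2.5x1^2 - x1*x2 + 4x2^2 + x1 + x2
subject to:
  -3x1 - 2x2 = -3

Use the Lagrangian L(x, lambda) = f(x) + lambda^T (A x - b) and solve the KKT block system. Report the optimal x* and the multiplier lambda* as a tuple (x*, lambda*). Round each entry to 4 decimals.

Form the Lagrangian:
  L(x, lambda) = (1/2) x^T Q x + c^T x + lambda^T (A x - b)
Stationarity (grad_x L = 0): Q x + c + A^T lambda = 0.
Primal feasibility: A x = b.

This gives the KKT block system:
  [ Q   A^T ] [ x     ]   [-c ]
  [ A    0  ] [ lambda ] = [ b ]

Solving the linear system:
  x*      = (0.7692, 0.3462)
  lambda* = (1.5)
  f(x*)   = 2.8077

x* = (0.7692, 0.3462), lambda* = (1.5)


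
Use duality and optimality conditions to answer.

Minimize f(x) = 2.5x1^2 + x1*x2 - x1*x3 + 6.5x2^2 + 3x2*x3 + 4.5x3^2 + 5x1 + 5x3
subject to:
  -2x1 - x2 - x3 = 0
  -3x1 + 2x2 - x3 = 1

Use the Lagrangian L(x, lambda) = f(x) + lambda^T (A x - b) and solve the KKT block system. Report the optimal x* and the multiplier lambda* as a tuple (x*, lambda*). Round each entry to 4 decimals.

Form the Lagrangian:
  L(x, lambda) = (1/2) x^T Q x + c^T x + lambda^T (A x - b)
Stationarity (grad_x L = 0): Q x + c + A^T lambda = 0.
Primal feasibility: A x = b.

This gives the KKT block system:
  [ Q   A^T ] [ x     ]   [-c ]
  [ A    0  ] [ lambda ] = [ b ]

Solving the linear system:
  x*      = (0.004, 0.3347, -0.3426)
  lambda* = (3.0535, -0.1366)
  f(x*)   = -0.7782

x* = (0.004, 0.3347, -0.3426), lambda* = (3.0535, -0.1366)


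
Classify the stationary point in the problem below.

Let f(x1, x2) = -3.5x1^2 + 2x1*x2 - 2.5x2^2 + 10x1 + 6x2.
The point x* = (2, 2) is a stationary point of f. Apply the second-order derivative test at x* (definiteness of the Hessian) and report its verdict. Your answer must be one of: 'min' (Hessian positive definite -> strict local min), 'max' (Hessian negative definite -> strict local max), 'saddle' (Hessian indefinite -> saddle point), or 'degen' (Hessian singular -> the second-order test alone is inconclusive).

Compute the Hessian H = grad^2 f:
  H = [[-7, 2], [2, -5]]
Verify stationarity: grad f(x*) = H x* + g = (0, 0).
Eigenvalues of H: -8.2361, -3.7639.
Both eigenvalues < 0, so H is negative definite -> x* is a strict local max.

max


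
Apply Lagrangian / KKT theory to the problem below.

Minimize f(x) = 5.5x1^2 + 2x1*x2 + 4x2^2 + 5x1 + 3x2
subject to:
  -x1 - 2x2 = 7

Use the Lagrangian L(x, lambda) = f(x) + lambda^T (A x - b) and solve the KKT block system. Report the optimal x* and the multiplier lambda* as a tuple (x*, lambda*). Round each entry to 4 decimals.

Form the Lagrangian:
  L(x, lambda) = (1/2) x^T Q x + c^T x + lambda^T (A x - b)
Stationarity (grad_x L = 0): Q x + c + A^T lambda = 0.
Primal feasibility: A x = b.

This gives the KKT block system:
  [ Q   A^T ] [ x     ]   [-c ]
  [ A    0  ] [ lambda ] = [ b ]

Solving the linear system:
  x*      = (-0.9545, -3.0227)
  lambda* = (-11.5455)
  f(x*)   = 33.4886

x* = (-0.9545, -3.0227), lambda* = (-11.5455)


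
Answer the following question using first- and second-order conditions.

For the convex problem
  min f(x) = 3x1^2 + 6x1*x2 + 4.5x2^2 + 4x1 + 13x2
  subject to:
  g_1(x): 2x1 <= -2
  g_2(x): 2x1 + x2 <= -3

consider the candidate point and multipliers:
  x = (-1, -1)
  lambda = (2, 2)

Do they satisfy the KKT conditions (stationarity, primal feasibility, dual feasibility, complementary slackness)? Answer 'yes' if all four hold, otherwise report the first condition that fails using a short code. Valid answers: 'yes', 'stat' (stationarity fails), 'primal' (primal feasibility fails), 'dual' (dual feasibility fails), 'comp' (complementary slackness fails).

Gradient of f: grad f(x) = Q x + c = (-8, -2)
Constraint values g_i(x) = a_i^T x - b_i:
  g_1((-1, -1)) = 0
  g_2((-1, -1)) = 0
Stationarity residual: grad f(x) + sum_i lambda_i a_i = (0, 0)
  -> stationarity OK
Primal feasibility (all g_i <= 0): OK
Dual feasibility (all lambda_i >= 0): OK
Complementary slackness (lambda_i * g_i(x) = 0 for all i): OK

Verdict: yes, KKT holds.

yes


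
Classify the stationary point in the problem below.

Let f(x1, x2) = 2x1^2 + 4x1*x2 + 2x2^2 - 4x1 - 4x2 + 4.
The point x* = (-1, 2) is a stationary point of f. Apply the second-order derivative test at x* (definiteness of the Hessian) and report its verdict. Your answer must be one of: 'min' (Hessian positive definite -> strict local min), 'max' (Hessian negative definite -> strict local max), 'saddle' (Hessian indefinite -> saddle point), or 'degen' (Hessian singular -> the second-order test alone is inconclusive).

Compute the Hessian H = grad^2 f:
  H = [[4, 4], [4, 4]]
Verify stationarity: grad f(x*) = H x* + g = (0, 0).
Eigenvalues of H: 0, 8.
H has a zero eigenvalue (singular; positive semidefinite but not definite), so H is neither positive definite, negative definite, nor indefinite. The second-order test alone is inconclusive -> degen.
(Indeed, f is constant along the null direction of H through x*, so x* is not a strict local extremum.)

degen


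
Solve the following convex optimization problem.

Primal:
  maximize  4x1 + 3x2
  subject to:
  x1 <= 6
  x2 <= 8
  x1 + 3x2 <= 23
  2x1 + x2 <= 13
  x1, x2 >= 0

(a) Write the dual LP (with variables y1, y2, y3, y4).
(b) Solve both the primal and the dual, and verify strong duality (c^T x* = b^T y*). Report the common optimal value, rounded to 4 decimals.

The standard primal-dual pair for 'max c^T x s.t. A x <= b, x >= 0' is:
  Dual:  min b^T y  s.t.  A^T y >= c,  y >= 0.

So the dual LP is:
  minimize  6y1 + 8y2 + 23y3 + 13y4
  subject to:
    y1 + y3 + 2y4 >= 4
    y2 + 3y3 + y4 >= 3
    y1, y2, y3, y4 >= 0

Solving the primal: x* = (3.2, 6.6).
  primal value c^T x* = 32.6.
Solving the dual: y* = (0, 0, 0.4, 1.8).
  dual value b^T y* = 32.6.
Strong duality: c^T x* = b^T y*. Confirmed.

32.6


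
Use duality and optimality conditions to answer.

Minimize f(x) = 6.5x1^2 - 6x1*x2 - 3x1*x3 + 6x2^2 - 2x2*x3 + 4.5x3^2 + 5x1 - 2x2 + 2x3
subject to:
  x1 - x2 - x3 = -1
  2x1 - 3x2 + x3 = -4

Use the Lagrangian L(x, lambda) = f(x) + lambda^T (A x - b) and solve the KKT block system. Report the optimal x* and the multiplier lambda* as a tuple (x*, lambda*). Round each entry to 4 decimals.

Form the Lagrangian:
  L(x, lambda) = (1/2) x^T Q x + c^T x + lambda^T (A x - b)
Stationarity (grad_x L = 0): Q x + c + A^T lambda = 0.
Primal feasibility: A x = b.

This gives the KKT block system:
  [ Q   A^T ] [ x     ]   [-c ]
  [ A    0  ] [ lambda ] = [ b ]

Solving the linear system:
  x*      = (-0.8483, 0.6138, -0.4621)
  lambda* = (2.2138, 3.0552)
  f(x*)   = 4.0207

x* = (-0.8483, 0.6138, -0.4621), lambda* = (2.2138, 3.0552)


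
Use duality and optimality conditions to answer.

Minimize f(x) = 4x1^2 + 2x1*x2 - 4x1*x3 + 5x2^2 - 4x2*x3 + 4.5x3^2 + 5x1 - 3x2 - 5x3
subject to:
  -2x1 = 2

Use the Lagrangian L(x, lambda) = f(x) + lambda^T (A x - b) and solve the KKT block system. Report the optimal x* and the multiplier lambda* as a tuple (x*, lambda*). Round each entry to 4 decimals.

Form the Lagrangian:
  L(x, lambda) = (1/2) x^T Q x + c^T x + lambda^T (A x - b)
Stationarity (grad_x L = 0): Q x + c + A^T lambda = 0.
Primal feasibility: A x = b.

This gives the KKT block system:
  [ Q   A^T ] [ x     ]   [-c ]
  [ A    0  ] [ lambda ] = [ b ]

Solving the linear system:
  x*      = (-1, 0.6622, 0.4054)
  lambda* = (-1.6486)
  f(x*)   = -2.8581

x* = (-1, 0.6622, 0.4054), lambda* = (-1.6486)


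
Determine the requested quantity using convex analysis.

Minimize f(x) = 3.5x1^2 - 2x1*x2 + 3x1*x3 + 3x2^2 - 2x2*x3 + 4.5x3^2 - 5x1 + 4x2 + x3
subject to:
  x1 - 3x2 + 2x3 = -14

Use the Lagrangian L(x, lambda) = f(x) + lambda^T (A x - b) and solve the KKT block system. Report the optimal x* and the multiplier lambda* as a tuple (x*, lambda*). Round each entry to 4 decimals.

Form the Lagrangian:
  L(x, lambda) = (1/2) x^T Q x + c^T x + lambda^T (A x - b)
Stationarity (grad_x L = 0): Q x + c + A^T lambda = 0.
Primal feasibility: A x = b.

This gives the KKT block system:
  [ Q   A^T ] [ x     ]   [-c ]
  [ A    0  ] [ lambda ] = [ b ]

Solving the linear system:
  x*      = (1.2284, 3.9009, -1.7629)
  lambda* = (9.4914)
  f(x*)   = 70.2888

x* = (1.2284, 3.9009, -1.7629), lambda* = (9.4914)


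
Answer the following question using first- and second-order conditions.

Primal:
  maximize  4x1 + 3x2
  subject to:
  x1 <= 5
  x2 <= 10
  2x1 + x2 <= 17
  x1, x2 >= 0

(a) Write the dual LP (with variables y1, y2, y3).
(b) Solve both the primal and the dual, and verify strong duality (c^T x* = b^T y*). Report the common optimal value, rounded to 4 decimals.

The standard primal-dual pair for 'max c^T x s.t. A x <= b, x >= 0' is:
  Dual:  min b^T y  s.t.  A^T y >= c,  y >= 0.

So the dual LP is:
  minimize  5y1 + 10y2 + 17y3
  subject to:
    y1 + 2y3 >= 4
    y2 + y3 >= 3
    y1, y2, y3 >= 0

Solving the primal: x* = (3.5, 10).
  primal value c^T x* = 44.
Solving the dual: y* = (0, 1, 2).
  dual value b^T y* = 44.
Strong duality: c^T x* = b^T y*. Confirmed.

44


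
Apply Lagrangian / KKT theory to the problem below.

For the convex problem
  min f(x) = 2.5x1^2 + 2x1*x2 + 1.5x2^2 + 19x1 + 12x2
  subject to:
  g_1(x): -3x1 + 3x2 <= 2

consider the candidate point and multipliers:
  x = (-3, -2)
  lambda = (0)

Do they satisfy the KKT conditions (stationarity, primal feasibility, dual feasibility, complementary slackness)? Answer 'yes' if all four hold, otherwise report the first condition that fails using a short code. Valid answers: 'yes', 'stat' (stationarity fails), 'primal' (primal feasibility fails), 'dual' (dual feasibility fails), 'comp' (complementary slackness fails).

Gradient of f: grad f(x) = Q x + c = (0, 0)
Constraint values g_i(x) = a_i^T x - b_i:
  g_1((-3, -2)) = 1
Stationarity residual: grad f(x) + sum_i lambda_i a_i = (0, 0)
  -> stationarity OK
Primal feasibility (all g_i <= 0): FAILS
Dual feasibility (all lambda_i >= 0): OK
Complementary slackness (lambda_i * g_i(x) = 0 for all i): OK

Verdict: the first failing condition is primal_feasibility -> primal.

primal


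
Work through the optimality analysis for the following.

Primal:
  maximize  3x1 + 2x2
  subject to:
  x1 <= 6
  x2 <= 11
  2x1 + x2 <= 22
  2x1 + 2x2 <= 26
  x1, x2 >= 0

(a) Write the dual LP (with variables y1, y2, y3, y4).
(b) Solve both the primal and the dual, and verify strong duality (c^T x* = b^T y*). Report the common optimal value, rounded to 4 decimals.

The standard primal-dual pair for 'max c^T x s.t. A x <= b, x >= 0' is:
  Dual:  min b^T y  s.t.  A^T y >= c,  y >= 0.

So the dual LP is:
  minimize  6y1 + 11y2 + 22y3 + 26y4
  subject to:
    y1 + 2y3 + 2y4 >= 3
    y2 + y3 + 2y4 >= 2
    y1, y2, y3, y4 >= 0

Solving the primal: x* = (6, 7).
  primal value c^T x* = 32.
Solving the dual: y* = (1, 0, 0, 1).
  dual value b^T y* = 32.
Strong duality: c^T x* = b^T y*. Confirmed.

32


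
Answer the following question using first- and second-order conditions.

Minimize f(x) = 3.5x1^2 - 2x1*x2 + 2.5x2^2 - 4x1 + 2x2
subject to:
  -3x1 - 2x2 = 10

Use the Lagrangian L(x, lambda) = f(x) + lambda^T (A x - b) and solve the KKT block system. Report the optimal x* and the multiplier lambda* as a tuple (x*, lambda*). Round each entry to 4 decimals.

Form the Lagrangian:
  L(x, lambda) = (1/2) x^T Q x + c^T x + lambda^T (A x - b)
Stationarity (grad_x L = 0): Q x + c + A^T lambda = 0.
Primal feasibility: A x = b.

This gives the KKT block system:
  [ Q   A^T ] [ x     ]   [-c ]
  [ A    0  ] [ lambda ] = [ b ]

Solving the linear system:
  x*      = (-1.6701, -2.4948)
  lambda* = (-3.567)
  f(x*)   = 18.6804

x* = (-1.6701, -2.4948), lambda* = (-3.567)


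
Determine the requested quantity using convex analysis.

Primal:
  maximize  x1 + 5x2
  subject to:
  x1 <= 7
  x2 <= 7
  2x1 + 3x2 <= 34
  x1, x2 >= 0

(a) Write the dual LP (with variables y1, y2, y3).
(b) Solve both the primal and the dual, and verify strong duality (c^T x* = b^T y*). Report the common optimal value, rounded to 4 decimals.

The standard primal-dual pair for 'max c^T x s.t. A x <= b, x >= 0' is:
  Dual:  min b^T y  s.t.  A^T y >= c,  y >= 0.

So the dual LP is:
  minimize  7y1 + 7y2 + 34y3
  subject to:
    y1 + 2y3 >= 1
    y2 + 3y3 >= 5
    y1, y2, y3 >= 0

Solving the primal: x* = (6.5, 7).
  primal value c^T x* = 41.5.
Solving the dual: y* = (0, 3.5, 0.5).
  dual value b^T y* = 41.5.
Strong duality: c^T x* = b^T y*. Confirmed.

41.5


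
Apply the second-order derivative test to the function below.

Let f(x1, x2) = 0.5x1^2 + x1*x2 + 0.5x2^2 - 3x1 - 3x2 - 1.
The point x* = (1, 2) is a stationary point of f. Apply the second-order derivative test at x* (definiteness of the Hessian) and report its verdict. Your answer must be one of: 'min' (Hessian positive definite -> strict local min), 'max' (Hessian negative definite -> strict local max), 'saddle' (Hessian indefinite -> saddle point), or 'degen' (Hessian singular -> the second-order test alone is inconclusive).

Compute the Hessian H = grad^2 f:
  H = [[1, 1], [1, 1]]
Verify stationarity: grad f(x*) = H x* + g = (0, 0).
Eigenvalues of H: 0, 2.
H has a zero eigenvalue (singular; positive semidefinite but not definite), so H is neither positive definite, negative definite, nor indefinite. The second-order test alone is inconclusive -> degen.
(Indeed, f is constant along the null direction of H through x*, so x* is not a strict local extremum.)

degen


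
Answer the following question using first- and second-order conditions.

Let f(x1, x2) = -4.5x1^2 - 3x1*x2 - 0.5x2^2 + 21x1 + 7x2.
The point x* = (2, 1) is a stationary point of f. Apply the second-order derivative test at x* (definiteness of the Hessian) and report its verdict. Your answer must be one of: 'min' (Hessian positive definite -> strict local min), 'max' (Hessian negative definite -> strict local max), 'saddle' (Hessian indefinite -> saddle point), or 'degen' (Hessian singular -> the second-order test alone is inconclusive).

Compute the Hessian H = grad^2 f:
  H = [[-9, -3], [-3, -1]]
Verify stationarity: grad f(x*) = H x* + g = (0, 0).
Eigenvalues of H: -10, 0.
H has a zero eigenvalue (singular; negative semidefinite but not definite), so H is neither positive definite, negative definite, nor indefinite. The second-order test alone is inconclusive -> degen.
(Indeed, f is constant along the null direction of H through x*, so x* is not a strict local extremum.)

degen


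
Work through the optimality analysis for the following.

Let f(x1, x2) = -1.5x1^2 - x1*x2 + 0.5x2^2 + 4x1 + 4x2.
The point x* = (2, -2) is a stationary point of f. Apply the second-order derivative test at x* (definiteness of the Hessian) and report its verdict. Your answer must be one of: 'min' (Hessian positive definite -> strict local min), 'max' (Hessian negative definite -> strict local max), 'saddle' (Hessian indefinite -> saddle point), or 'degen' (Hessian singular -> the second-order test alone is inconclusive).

Compute the Hessian H = grad^2 f:
  H = [[-3, -1], [-1, 1]]
Verify stationarity: grad f(x*) = H x* + g = (0, 0).
Eigenvalues of H: -3.2361, 1.2361.
Eigenvalues have mixed signs, so H is indefinite -> x* is a saddle point.

saddle


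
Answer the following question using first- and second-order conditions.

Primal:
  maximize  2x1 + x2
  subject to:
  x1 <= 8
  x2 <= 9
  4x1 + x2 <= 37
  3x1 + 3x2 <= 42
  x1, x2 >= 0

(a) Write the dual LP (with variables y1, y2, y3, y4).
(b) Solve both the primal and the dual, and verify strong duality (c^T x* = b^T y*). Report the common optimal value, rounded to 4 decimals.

The standard primal-dual pair for 'max c^T x s.t. A x <= b, x >= 0' is:
  Dual:  min b^T y  s.t.  A^T y >= c,  y >= 0.

So the dual LP is:
  minimize  8y1 + 9y2 + 37y3 + 42y4
  subject to:
    y1 + 4y3 + 3y4 >= 2
    y2 + y3 + 3y4 >= 1
    y1, y2, y3, y4 >= 0

Solving the primal: x* = (7.6667, 6.3333).
  primal value c^T x* = 21.6667.
Solving the dual: y* = (0, 0, 0.3333, 0.2222).
  dual value b^T y* = 21.6667.
Strong duality: c^T x* = b^T y*. Confirmed.

21.6667


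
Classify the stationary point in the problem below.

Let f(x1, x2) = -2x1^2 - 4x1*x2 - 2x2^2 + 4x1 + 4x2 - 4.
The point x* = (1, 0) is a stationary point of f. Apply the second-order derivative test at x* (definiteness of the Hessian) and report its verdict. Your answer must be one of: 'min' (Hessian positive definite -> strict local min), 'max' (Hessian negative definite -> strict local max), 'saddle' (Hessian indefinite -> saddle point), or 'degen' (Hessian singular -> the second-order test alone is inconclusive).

Compute the Hessian H = grad^2 f:
  H = [[-4, -4], [-4, -4]]
Verify stationarity: grad f(x*) = H x* + g = (0, 0).
Eigenvalues of H: -8, 0.
H has a zero eigenvalue (singular; negative semidefinite but not definite), so H is neither positive definite, negative definite, nor indefinite. The second-order test alone is inconclusive -> degen.
(Indeed, f is constant along the null direction of H through x*, so x* is not a strict local extremum.)

degen


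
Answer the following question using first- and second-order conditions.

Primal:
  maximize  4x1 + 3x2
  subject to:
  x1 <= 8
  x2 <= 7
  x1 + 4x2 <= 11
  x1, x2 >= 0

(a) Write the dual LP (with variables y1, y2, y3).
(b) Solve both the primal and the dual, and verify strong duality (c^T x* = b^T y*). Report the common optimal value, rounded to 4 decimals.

The standard primal-dual pair for 'max c^T x s.t. A x <= b, x >= 0' is:
  Dual:  min b^T y  s.t.  A^T y >= c,  y >= 0.

So the dual LP is:
  minimize  8y1 + 7y2 + 11y3
  subject to:
    y1 + y3 >= 4
    y2 + 4y3 >= 3
    y1, y2, y3 >= 0

Solving the primal: x* = (8, 0.75).
  primal value c^T x* = 34.25.
Solving the dual: y* = (3.25, 0, 0.75).
  dual value b^T y* = 34.25.
Strong duality: c^T x* = b^T y*. Confirmed.

34.25


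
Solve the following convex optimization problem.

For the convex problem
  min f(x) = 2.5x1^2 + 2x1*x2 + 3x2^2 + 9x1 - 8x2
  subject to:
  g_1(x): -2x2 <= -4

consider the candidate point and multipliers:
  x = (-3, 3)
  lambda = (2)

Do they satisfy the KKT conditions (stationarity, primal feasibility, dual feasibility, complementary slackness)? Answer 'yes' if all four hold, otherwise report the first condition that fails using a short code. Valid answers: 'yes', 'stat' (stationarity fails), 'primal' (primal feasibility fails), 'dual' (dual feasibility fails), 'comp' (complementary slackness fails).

Gradient of f: grad f(x) = Q x + c = (0, 4)
Constraint values g_i(x) = a_i^T x - b_i:
  g_1((-3, 3)) = -2
Stationarity residual: grad f(x) + sum_i lambda_i a_i = (0, 0)
  -> stationarity OK
Primal feasibility (all g_i <= 0): OK
Dual feasibility (all lambda_i >= 0): OK
Complementary slackness (lambda_i * g_i(x) = 0 for all i): FAILS

Verdict: the first failing condition is complementary_slackness -> comp.

comp


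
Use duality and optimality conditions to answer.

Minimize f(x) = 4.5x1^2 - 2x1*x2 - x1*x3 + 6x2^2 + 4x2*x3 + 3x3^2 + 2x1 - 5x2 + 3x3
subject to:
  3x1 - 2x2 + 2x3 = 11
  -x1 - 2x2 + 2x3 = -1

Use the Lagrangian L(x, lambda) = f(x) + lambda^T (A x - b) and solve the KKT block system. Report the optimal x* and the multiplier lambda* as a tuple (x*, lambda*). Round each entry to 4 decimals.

Form the Lagrangian:
  L(x, lambda) = (1/2) x^T Q x + c^T x + lambda^T (A x - b)
Stationarity (grad_x L = 0): Q x + c + A^T lambda = 0.
Primal feasibility: A x = b.

This gives the KKT block system:
  [ Q   A^T ] [ x     ]   [-c ]
  [ A    0  ] [ lambda ] = [ b ]

Solving the linear system:
  x*      = (3, 0.0385, 1.0385)
  lambda* = (-7.7692, 4.5769)
  f(x*)   = 49.4808

x* = (3, 0.0385, 1.0385), lambda* = (-7.7692, 4.5769)


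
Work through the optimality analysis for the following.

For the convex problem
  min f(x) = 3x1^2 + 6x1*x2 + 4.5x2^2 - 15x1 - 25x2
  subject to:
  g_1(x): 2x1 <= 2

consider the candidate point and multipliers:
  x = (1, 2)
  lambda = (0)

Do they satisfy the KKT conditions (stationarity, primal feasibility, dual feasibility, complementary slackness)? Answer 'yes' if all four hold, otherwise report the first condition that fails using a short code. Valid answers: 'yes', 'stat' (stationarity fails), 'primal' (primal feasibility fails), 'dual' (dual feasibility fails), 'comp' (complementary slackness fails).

Gradient of f: grad f(x) = Q x + c = (3, -1)
Constraint values g_i(x) = a_i^T x - b_i:
  g_1((1, 2)) = 0
Stationarity residual: grad f(x) + sum_i lambda_i a_i = (3, -1)
  -> stationarity FAILS
Primal feasibility (all g_i <= 0): OK
Dual feasibility (all lambda_i >= 0): OK
Complementary slackness (lambda_i * g_i(x) = 0 for all i): OK

Verdict: the first failing condition is stationarity -> stat.

stat


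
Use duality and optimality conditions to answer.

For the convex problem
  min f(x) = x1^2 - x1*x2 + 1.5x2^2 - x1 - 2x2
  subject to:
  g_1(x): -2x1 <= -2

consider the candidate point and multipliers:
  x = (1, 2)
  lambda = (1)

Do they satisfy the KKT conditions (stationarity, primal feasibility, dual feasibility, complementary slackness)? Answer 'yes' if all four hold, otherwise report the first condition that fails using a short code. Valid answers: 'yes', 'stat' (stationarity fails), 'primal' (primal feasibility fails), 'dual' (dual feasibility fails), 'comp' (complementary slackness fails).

Gradient of f: grad f(x) = Q x + c = (-1, 3)
Constraint values g_i(x) = a_i^T x - b_i:
  g_1((1, 2)) = 0
Stationarity residual: grad f(x) + sum_i lambda_i a_i = (-3, 3)
  -> stationarity FAILS
Primal feasibility (all g_i <= 0): OK
Dual feasibility (all lambda_i >= 0): OK
Complementary slackness (lambda_i * g_i(x) = 0 for all i): OK

Verdict: the first failing condition is stationarity -> stat.

stat


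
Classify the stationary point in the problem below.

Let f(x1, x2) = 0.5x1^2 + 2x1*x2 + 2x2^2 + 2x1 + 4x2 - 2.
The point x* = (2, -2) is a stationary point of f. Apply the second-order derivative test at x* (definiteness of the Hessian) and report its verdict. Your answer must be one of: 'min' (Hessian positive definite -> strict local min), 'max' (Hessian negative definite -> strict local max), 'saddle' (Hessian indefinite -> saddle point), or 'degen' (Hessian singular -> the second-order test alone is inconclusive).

Compute the Hessian H = grad^2 f:
  H = [[1, 2], [2, 4]]
Verify stationarity: grad f(x*) = H x* + g = (0, 0).
Eigenvalues of H: 0, 5.
H has a zero eigenvalue (singular; positive semidefinite but not definite), so H is neither positive definite, negative definite, nor indefinite. The second-order test alone is inconclusive -> degen.
(Indeed, f is constant along the null direction of H through x*, so x* is not a strict local extremum.)

degen
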